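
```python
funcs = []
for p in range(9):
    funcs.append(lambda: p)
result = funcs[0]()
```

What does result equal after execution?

Step 1: The loop creates 9 lambdas, all referencing the same variable p.
Step 2: After the loop, p = 8 (final value).
Step 3: funcs[0]() looks up p at call time and finds 8. This is the late binding gotcha. result = 8

The answer is 8.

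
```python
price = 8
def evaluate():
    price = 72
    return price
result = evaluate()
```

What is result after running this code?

Step 1: Global price = 8.
Step 2: evaluate() creates local price = 72, shadowing the global.
Step 3: Returns local price = 72. result = 72

The answer is 72.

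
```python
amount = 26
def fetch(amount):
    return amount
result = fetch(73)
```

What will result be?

Step 1: Global amount = 26.
Step 2: fetch(73) takes parameter amount = 73, which shadows the global.
Step 3: result = 73

The answer is 73.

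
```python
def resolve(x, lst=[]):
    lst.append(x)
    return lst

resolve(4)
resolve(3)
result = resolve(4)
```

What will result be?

Step 1: Mutable default argument gotcha! The list [] is created once.
Step 2: Each call appends to the SAME list: [4], [4, 3], [4, 3, 4].
Step 3: result = [4, 3, 4]

The answer is [4, 3, 4].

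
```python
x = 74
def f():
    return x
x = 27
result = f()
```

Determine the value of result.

Step 1: x is first set to 74, then reassigned to 27.
Step 2: f() is called after the reassignment, so it looks up the current global x = 27.
Step 3: result = 27

The answer is 27.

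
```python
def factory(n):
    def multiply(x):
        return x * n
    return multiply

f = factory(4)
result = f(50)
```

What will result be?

Step 1: factory(4) returns multiply closure with n = 4.
Step 2: f(50) computes 50 * 4 = 200.
Step 3: result = 200

The answer is 200.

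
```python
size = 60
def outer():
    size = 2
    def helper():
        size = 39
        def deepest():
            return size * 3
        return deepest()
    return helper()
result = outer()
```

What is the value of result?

Step 1: deepest() looks up size through LEGB: not local, finds size = 39 in enclosing helper().
Step 2: Returns 39 * 3 = 117.
Step 3: result = 117

The answer is 117.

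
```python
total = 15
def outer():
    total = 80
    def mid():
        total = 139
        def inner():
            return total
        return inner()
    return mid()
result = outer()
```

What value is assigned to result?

Step 1: Three levels of shadowing: global 15, outer 80, mid 139.
Step 2: inner() finds total = 139 in enclosing mid() scope.
Step 3: result = 139

The answer is 139.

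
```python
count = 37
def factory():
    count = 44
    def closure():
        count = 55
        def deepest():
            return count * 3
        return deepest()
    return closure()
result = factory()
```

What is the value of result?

Step 1: deepest() looks up count through LEGB: not local, finds count = 55 in enclosing closure().
Step 2: Returns 55 * 3 = 165.
Step 3: result = 165

The answer is 165.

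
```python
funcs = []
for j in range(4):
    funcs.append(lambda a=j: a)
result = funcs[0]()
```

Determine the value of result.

Step 1: Default argument a=j captures j's value at each iteration.
Step 2: funcs[0] captured a = 0 when j was 0.
Step 3: result = 0

The answer is 0.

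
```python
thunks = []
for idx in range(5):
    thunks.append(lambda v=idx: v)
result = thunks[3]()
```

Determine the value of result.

Step 1: Default argument v=idx captures idx's value at each iteration.
Step 2: thunks[3] captured v = 3 when idx was 3.
Step 3: result = 3

The answer is 3.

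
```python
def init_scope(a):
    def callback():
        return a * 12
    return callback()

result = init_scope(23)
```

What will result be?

Step 1: init_scope(23) binds parameter a = 23.
Step 2: callback() accesses a = 23 from enclosing scope.
Step 3: result = 23 * 12 = 276

The answer is 276.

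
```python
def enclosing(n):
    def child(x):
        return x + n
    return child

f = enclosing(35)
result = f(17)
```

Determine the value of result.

Step 1: enclosing(35) creates a closure that captures n = 35.
Step 2: f(17) calls the closure with x = 17, returning 17 + 35 = 52.
Step 3: result = 52

The answer is 52.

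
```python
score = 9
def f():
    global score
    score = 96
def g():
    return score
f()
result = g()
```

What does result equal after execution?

Step 1: score = 9.
Step 2: f() sets global score = 96.
Step 3: g() reads global score = 96. result = 96

The answer is 96.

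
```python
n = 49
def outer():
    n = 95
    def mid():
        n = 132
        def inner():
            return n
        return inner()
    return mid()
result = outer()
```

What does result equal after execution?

Step 1: Three levels of shadowing: global 49, outer 95, mid 132.
Step 2: inner() finds n = 132 in enclosing mid() scope.
Step 3: result = 132

The answer is 132.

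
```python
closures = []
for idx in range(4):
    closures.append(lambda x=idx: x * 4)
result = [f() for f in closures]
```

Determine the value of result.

Step 1: Default arg x=idx captures idx at each iteration.
Step 2: closures[k] has x defaulting to k, returns k * 4.
Step 3: result = [0, 4, 8, 12]

The answer is [0, 4, 8, 12].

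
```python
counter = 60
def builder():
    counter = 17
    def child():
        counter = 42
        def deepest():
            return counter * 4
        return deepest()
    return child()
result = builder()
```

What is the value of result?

Step 1: deepest() looks up counter through LEGB: not local, finds counter = 42 in enclosing child().
Step 2: Returns 42 * 4 = 168.
Step 3: result = 168

The answer is 168.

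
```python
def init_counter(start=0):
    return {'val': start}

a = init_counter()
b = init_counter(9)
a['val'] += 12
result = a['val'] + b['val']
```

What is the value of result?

Step 1: init_counter() returns a new dict each call (immutable default 0).
Step 2: a = {'val': 0}, b = {'val': 9}.
Step 3: a['val'] += 12 = 12. result = 12 + 9 = 21

The answer is 21.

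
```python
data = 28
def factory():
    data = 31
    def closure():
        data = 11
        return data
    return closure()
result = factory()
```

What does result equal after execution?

Step 1: Three scopes define data: global (28), factory (31), closure (11).
Step 2: closure() has its own local data = 11, which shadows both enclosing and global.
Step 3: result = 11 (local wins in LEGB)

The answer is 11.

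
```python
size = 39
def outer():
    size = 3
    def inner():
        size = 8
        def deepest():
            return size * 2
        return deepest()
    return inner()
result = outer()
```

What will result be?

Step 1: deepest() looks up size through LEGB: not local, finds size = 8 in enclosing inner().
Step 2: Returns 8 * 2 = 16.
Step 3: result = 16

The answer is 16.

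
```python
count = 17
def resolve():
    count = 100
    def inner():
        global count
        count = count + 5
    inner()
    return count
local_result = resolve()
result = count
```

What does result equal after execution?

Step 1: Global count = 17. resolve() creates local count = 100.
Step 2: inner() declares global count and adds 5: global count = 17 + 5 = 22.
Step 3: resolve() returns its local count = 100 (unaffected by inner).
Step 4: result = global count = 22

The answer is 22.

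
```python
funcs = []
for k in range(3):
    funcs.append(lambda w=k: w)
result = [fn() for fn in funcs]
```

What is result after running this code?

Step 1: Default arg w=k captures k at each iteration.
Step 2: Each lambda has its own default: 0, 1, ..., 2.
Step 3: result = [0, 1, 2]

The answer is [0, 1, 2].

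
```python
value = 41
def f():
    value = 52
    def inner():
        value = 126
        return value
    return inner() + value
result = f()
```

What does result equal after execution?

Step 1: f() has local value = 52. inner() has local value = 126.
Step 2: inner() returns its local value = 126.
Step 3: f() returns 126 + its own value (52) = 178

The answer is 178.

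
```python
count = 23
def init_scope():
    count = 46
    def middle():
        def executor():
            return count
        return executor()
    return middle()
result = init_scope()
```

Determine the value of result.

Step 1: init_scope() defines count = 46. middle() and executor() have no local count.
Step 2: executor() checks local (none), enclosing middle() (none), enclosing init_scope() and finds count = 46.
Step 3: result = 46

The answer is 46.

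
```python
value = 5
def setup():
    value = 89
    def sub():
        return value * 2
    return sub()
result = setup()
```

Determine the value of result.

Step 1: setup() shadows global value with value = 89.
Step 2: sub() finds value = 89 in enclosing scope, computes 89 * 2 = 178.
Step 3: result = 178

The answer is 178.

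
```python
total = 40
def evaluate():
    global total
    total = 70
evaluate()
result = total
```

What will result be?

Step 1: total = 40 globally.
Step 2: evaluate() declares global total and sets it to 70.
Step 3: After evaluate(), global total = 70. result = 70

The answer is 70.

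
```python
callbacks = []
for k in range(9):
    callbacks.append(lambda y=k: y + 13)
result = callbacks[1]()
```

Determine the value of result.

Step 1: Default argument y=k captures k's value at definition time.
Step 2: callbacks[1] was defined when k = 1, so y defaults to 1.
Step 3: result = 1 + 13 = 14 (default arg fixes the late binding issue)

The answer is 14.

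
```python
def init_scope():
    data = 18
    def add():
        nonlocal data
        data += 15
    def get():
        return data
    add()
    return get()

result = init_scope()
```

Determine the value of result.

Step 1: data = 18. add() modifies it via nonlocal, get() reads it.
Step 2: add() makes data = 18 + 15 = 33.
Step 3: get() returns 33. result = 33

The answer is 33.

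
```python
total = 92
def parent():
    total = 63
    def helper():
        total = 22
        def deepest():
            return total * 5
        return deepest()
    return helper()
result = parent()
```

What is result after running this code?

Step 1: deepest() looks up total through LEGB: not local, finds total = 22 in enclosing helper().
Step 2: Returns 22 * 5 = 110.
Step 3: result = 110

The answer is 110.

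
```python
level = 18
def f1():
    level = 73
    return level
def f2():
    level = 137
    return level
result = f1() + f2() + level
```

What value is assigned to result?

Step 1: Each function shadows global level with its own local.
Step 2: f1() returns 73, f2() returns 137.
Step 3: Global level = 18 is unchanged. result = 73 + 137 + 18 = 228

The answer is 228.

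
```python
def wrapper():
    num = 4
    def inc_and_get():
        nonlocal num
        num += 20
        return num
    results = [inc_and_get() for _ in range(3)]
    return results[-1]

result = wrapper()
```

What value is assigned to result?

Step 1: num = 4.
Step 2: Three calls to inc_and_get(), each adding 20.
Step 3: Last value = 4 + 20 * 3 = 64

The answer is 64.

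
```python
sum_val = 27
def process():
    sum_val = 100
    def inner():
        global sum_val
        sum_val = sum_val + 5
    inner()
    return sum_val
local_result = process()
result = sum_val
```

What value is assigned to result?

Step 1: Global sum_val = 27. process() creates local sum_val = 100.
Step 2: inner() declares global sum_val and adds 5: global sum_val = 27 + 5 = 32.
Step 3: process() returns its local sum_val = 100 (unaffected by inner).
Step 4: result = global sum_val = 32

The answer is 32.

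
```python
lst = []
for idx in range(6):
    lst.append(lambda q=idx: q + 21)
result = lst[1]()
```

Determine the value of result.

Step 1: Default argument q=idx captures idx's value at definition time.
Step 2: lst[1] was defined when idx = 1, so q defaults to 1.
Step 3: result = 1 + 21 = 22 (default arg fixes the late binding issue)

The answer is 22.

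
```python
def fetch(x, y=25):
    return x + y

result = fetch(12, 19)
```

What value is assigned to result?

Step 1: fetch(12, 19) overrides default y with 19.
Step 2: Returns 12 + 19 = 31.
Step 3: result = 31

The answer is 31.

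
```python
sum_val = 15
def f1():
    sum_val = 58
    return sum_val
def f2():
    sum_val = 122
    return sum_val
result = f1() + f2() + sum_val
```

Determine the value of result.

Step 1: Each function shadows global sum_val with its own local.
Step 2: f1() returns 58, f2() returns 122.
Step 3: Global sum_val = 15 is unchanged. result = 58 + 122 + 15 = 195

The answer is 195.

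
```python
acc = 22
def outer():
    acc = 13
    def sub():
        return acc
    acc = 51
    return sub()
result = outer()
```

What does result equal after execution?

Step 1: outer() sets acc = 13, then later acc = 51.
Step 2: sub() is called after acc is reassigned to 51. Closures capture variables by reference, not by value.
Step 3: result = 51

The answer is 51.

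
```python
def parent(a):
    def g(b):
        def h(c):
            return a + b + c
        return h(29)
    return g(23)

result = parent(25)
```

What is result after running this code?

Step 1: a = 25, b = 23, c = 29 across three nested scopes.
Step 2: h() accesses all three via LEGB rule.
Step 3: result = 25 + 23 + 29 = 77

The answer is 77.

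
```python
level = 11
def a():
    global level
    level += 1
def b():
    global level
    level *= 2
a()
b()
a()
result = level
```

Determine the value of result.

Step 1: level = 11.
Step 2: a(): level = 11 + 1 = 12.
Step 3: b(): level = 12 * 2 = 24.
Step 4: a(): level = 24 + 1 = 25

The answer is 25.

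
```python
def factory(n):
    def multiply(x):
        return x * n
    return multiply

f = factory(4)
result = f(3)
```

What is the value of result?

Step 1: factory(4) returns multiply closure with n = 4.
Step 2: f(3) computes 3 * 4 = 12.
Step 3: result = 12

The answer is 12.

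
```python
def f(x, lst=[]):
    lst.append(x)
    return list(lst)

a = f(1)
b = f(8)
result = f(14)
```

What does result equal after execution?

Step 1: Default list is shared. list() creates copies for return values.
Step 2: Internal list grows: [1] -> [1, 8] -> [1, 8, 14].
Step 3: result = [1, 8, 14]

The answer is [1, 8, 14].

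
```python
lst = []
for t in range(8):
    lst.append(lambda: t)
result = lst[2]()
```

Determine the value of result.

Step 1: The loop creates 8 lambdas, all referencing the same variable t.
Step 2: After the loop, t = 7 (final value).
Step 3: lst[2]() looks up t at call time and finds 7. This is the late binding gotcha. result = 7

The answer is 7.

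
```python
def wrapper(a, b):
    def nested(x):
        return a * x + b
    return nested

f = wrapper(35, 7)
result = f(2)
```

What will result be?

Step 1: wrapper(35, 7) captures a = 35, b = 7.
Step 2: f(2) computes 35 * 2 + 7 = 77.
Step 3: result = 77

The answer is 77.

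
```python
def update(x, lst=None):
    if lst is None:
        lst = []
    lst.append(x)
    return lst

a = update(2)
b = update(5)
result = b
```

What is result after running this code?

Step 1: None default with guard creates a NEW list each call.
Step 2: a = [2] (fresh list). b = [5] (another fresh list).
Step 3: result = [5] (this is the fix for mutable default)

The answer is [5].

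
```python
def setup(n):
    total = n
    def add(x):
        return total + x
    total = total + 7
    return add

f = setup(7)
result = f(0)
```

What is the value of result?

Step 1: setup(7) sets total = 7, then total = 7 + 7 = 14.
Step 2: Closures capture by reference, so add sees total = 14.
Step 3: f(0) returns 14 + 0 = 14

The answer is 14.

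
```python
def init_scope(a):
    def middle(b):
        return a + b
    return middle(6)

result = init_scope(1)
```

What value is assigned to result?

Step 1: init_scope(1) passes a = 1.
Step 2: middle(6) has b = 6, reads a = 1 from enclosing.
Step 3: result = 1 + 6 = 7

The answer is 7.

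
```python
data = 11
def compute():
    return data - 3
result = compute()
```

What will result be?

Step 1: data = 11 is defined globally.
Step 2: compute() looks up data from global scope = 11, then computes 11 - 3 = 8.
Step 3: result = 8

The answer is 8.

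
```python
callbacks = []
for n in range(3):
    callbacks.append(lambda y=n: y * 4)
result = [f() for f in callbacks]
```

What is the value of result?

Step 1: Default arg y=n captures n at each iteration.
Step 2: callbacks[k] has y defaulting to k, returns k * 4.
Step 3: result = [0, 4, 8]

The answer is [0, 4, 8].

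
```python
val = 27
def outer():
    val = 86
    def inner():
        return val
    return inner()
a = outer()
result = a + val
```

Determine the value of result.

Step 1: outer() has local val = 86. inner() reads from enclosing.
Step 2: outer() returns 86. Global val = 27 unchanged.
Step 3: result = 86 + 27 = 113

The answer is 113.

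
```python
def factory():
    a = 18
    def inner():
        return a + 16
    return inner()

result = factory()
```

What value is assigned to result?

Step 1: factory() defines a = 18.
Step 2: inner() reads a = 18 from enclosing scope, returns 18 + 16 = 34.
Step 3: result = 34

The answer is 34.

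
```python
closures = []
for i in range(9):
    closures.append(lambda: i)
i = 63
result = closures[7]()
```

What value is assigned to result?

Step 1: Lambdas capture the variable i by reference, not by value.
Step 2: After the loop, i is reassigned to 63.
Step 3: closures[7]() looks up the current i = 63. result = 63

The answer is 63.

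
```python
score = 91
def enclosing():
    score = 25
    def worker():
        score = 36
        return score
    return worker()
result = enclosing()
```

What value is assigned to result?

Step 1: Three scopes define score: global (91), enclosing (25), worker (36).
Step 2: worker() has its own local score = 36, which shadows both enclosing and global.
Step 3: result = 36 (local wins in LEGB)

The answer is 36.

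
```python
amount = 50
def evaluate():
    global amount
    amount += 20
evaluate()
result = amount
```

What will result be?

Step 1: amount = 50 globally.
Step 2: evaluate() modifies global amount: amount += 20 = 70.
Step 3: result = 70

The answer is 70.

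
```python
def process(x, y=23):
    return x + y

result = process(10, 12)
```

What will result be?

Step 1: process(10, 12) overrides default y with 12.
Step 2: Returns 10 + 12 = 22.
Step 3: result = 22

The answer is 22.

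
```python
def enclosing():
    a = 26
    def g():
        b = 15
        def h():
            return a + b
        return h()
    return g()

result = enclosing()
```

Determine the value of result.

Step 1: enclosing() defines a = 26. g() defines b = 15.
Step 2: h() accesses both from enclosing scopes: a = 26, b = 15.
Step 3: result = 26 + 15 = 41

The answer is 41.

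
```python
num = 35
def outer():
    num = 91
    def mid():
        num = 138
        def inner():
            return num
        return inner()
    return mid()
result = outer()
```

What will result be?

Step 1: Three levels of shadowing: global 35, outer 91, mid 138.
Step 2: inner() finds num = 138 in enclosing mid() scope.
Step 3: result = 138

The answer is 138.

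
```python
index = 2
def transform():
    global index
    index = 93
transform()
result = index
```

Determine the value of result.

Step 1: index = 2 globally.
Step 2: transform() declares global index and sets it to 93.
Step 3: After transform(), global index = 93. result = 93

The answer is 93.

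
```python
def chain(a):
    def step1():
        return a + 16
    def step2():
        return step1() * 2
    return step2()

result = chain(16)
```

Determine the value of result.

Step 1: chain(16) captures a = 16.
Step 2: step2() calls step1() which returns 16 + 16 = 32.
Step 3: step2() returns 32 * 2 = 64

The answer is 64.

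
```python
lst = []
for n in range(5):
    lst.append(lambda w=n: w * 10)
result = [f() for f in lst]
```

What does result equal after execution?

Step 1: Default arg w=n captures n at each iteration.
Step 2: lst[k] has w defaulting to k, returns k * 10.
Step 3: result = [0, 10, 20, 30, 40]

The answer is [0, 10, 20, 30, 40].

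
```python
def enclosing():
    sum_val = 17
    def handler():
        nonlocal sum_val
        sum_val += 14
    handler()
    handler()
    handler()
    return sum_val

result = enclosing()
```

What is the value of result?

Step 1: sum_val starts at 17.
Step 2: handler() is called 3 times, each adding 14.
Step 3: sum_val = 17 + 14 * 3 = 59

The answer is 59.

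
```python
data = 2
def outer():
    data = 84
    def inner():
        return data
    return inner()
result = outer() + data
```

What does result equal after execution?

Step 1: Global data = 2. outer() shadows with data = 84.
Step 2: inner() returns enclosing data = 84. outer() = 84.
Step 3: result = 84 + global data (2) = 86

The answer is 86.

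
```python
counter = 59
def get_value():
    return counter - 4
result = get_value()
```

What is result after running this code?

Step 1: counter = 59 is defined globally.
Step 2: get_value() looks up counter from global scope = 59, then computes 59 - 4 = 55.
Step 3: result = 55

The answer is 55.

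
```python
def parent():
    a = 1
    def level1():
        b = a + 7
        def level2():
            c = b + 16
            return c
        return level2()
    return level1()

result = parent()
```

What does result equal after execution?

Step 1: a = 1. b = a + 7 = 8.
Step 2: c = b + 16 = 8 + 16 = 24.
Step 3: result = 24

The answer is 24.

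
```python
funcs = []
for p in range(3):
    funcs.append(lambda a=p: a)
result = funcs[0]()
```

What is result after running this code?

Step 1: Default argument a=p captures p's value at each iteration.
Step 2: funcs[0] captured a = 0 when p was 0.
Step 3: result = 0

The answer is 0.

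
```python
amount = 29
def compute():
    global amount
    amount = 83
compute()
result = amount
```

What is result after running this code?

Step 1: amount = 29 globally.
Step 2: compute() declares global amount and sets it to 83.
Step 3: After compute(), global amount = 83. result = 83

The answer is 83.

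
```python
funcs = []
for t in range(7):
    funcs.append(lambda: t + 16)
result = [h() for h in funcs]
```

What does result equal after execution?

Step 1: All lambdas capture t by reference. After the loop, t = 6.
Step 2: Each call returns 6 + 16 = 22.
Step 3: result = [22, 22, 22, 22, 22, 22, 22]

The answer is [22, 22, 22, 22, 22, 22, 22].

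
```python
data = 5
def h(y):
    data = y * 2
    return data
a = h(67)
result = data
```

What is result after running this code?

Step 1: Global data = 5.
Step 2: h(67) creates local data = 67 * 2 = 134.
Step 3: Global data unchanged because no global keyword. result = 5

The answer is 5.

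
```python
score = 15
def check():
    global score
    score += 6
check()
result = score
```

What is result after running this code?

Step 1: score = 15 globally.
Step 2: check() modifies global score: score += 6 = 21.
Step 3: result = 21

The answer is 21.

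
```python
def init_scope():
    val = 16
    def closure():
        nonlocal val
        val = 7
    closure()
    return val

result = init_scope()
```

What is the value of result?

Step 1: init_scope() sets val = 16.
Step 2: closure() uses nonlocal to reassign val = 7.
Step 3: result = 7

The answer is 7.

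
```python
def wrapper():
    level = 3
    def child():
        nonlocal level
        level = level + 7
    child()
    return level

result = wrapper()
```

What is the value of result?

Step 1: wrapper() sets level = 3.
Step 2: child() uses nonlocal to modify level in wrapper's scope: level = 3 + 7 = 10.
Step 3: wrapper() returns the modified level = 10

The answer is 10.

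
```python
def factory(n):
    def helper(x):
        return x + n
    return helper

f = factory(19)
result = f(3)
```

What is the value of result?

Step 1: factory(19) creates a closure that captures n = 19.
Step 2: f(3) calls the closure with x = 3, returning 3 + 19 = 22.
Step 3: result = 22

The answer is 22.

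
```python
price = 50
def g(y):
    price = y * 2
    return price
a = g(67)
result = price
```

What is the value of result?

Step 1: Global price = 50.
Step 2: g(67) creates local price = 67 * 2 = 134.
Step 3: Global price unchanged because no global keyword. result = 50

The answer is 50.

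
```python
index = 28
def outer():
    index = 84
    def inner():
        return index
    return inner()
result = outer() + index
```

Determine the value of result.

Step 1: Global index = 28. outer() shadows with index = 84.
Step 2: inner() returns enclosing index = 84. outer() = 84.
Step 3: result = 84 + global index (28) = 112

The answer is 112.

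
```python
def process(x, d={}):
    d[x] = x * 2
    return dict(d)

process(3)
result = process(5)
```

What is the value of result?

Step 1: Mutable default dict is shared across calls.
Step 2: First call adds 3: 6. Second call adds 5: 10.
Step 3: result = {3: 6, 5: 10}

The answer is {3: 6, 5: 10}.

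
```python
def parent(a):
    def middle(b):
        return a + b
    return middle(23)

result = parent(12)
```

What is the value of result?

Step 1: parent(12) passes a = 12.
Step 2: middle(23) has b = 23, reads a = 12 from enclosing.
Step 3: result = 12 + 23 = 35

The answer is 35.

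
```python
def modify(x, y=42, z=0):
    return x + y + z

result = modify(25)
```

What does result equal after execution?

Step 1: modify(25) uses defaults y = 42, z = 0.
Step 2: Returns 25 + 42 + 0 = 67.
Step 3: result = 67

The answer is 67.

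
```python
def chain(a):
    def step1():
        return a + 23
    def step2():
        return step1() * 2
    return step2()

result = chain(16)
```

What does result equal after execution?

Step 1: chain(16) captures a = 16.
Step 2: step2() calls step1() which returns 16 + 23 = 39.
Step 3: step2() returns 39 * 2 = 78

The answer is 78.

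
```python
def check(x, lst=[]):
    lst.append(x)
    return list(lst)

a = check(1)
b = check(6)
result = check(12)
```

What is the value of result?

Step 1: Default list is shared. list() creates copies for return values.
Step 2: Internal list grows: [1] -> [1, 6] -> [1, 6, 12].
Step 3: result = [1, 6, 12]

The answer is [1, 6, 12].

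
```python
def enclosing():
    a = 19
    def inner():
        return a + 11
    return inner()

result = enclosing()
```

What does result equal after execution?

Step 1: enclosing() defines a = 19.
Step 2: inner() reads a = 19 from enclosing scope, returns 19 + 11 = 30.
Step 3: result = 30

The answer is 30.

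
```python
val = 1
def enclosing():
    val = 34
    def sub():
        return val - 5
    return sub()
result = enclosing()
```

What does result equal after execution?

Step 1: enclosing() shadows global val with val = 34.
Step 2: sub() finds val = 34 in enclosing scope, computes 34 - 5 = 29.
Step 3: result = 29

The answer is 29.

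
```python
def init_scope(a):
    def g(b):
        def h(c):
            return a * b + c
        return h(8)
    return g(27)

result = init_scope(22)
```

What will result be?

Step 1: a = 22, b = 27, c = 8.
Step 2: h() computes a * b + c = 22 * 27 + 8 = 602.
Step 3: result = 602

The answer is 602.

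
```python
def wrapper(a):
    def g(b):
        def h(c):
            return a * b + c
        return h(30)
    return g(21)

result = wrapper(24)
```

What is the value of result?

Step 1: a = 24, b = 21, c = 30.
Step 2: h() computes a * b + c = 24 * 21 + 30 = 534.
Step 3: result = 534

The answer is 534.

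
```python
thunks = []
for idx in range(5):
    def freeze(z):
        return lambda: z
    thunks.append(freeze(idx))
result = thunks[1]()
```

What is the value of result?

Step 1: freeze(idx) creates a new scope capturing z = idx at call time.
Step 2: thunks[1] = freeze(1), so its lambda captures z = 1.
Step 3: result = 1 (closure factory fixes late binding)

The answer is 1.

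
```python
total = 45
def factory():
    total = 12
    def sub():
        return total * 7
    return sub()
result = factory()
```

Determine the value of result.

Step 1: factory() shadows global total with total = 12.
Step 2: sub() finds total = 12 in enclosing scope, computes 12 * 7 = 84.
Step 3: result = 84

The answer is 84.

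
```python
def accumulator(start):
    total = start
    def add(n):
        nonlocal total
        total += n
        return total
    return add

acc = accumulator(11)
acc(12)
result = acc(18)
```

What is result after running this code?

Step 1: accumulator(11) creates closure with total = 11.
Step 2: First acc(12): total = 11 + 12 = 23.
Step 3: Second acc(18): total = 23 + 18 = 41. result = 41

The answer is 41.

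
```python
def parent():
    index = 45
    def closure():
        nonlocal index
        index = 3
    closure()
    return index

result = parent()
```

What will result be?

Step 1: parent() sets index = 45.
Step 2: closure() uses nonlocal to reassign index = 3.
Step 3: result = 3

The answer is 3.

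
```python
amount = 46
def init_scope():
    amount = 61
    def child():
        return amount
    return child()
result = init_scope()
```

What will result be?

Step 1: amount = 46 globally, but init_scope() defines amount = 61 locally.
Step 2: child() looks up amount. Not in local scope, so checks enclosing scope (init_scope) and finds amount = 61.
Step 3: result = 61

The answer is 61.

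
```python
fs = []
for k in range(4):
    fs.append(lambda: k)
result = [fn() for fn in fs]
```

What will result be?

Step 1: All 4 lambdas share the same variable k.
Step 2: After the loop, k = 3.
Step 3: Each call returns 3. result = [3, 3, 3, 3]

The answer is [3, 3, 3, 3].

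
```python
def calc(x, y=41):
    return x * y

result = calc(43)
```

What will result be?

Step 1: calc(43) uses default y = 41.
Step 2: Returns 43 * 41 = 1763.
Step 3: result = 1763

The answer is 1763.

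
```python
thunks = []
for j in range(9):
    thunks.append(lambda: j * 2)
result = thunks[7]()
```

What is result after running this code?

Step 1: All lambdas reference the same variable j (late binding).
Step 2: After the loop, j = 8. Every lambda returns j * 2.
Step 3: thunks[7]() = 8 * 2 = 16

The answer is 16.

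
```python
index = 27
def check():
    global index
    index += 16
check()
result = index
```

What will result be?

Step 1: index = 27 globally.
Step 2: check() modifies global index: index += 16 = 43.
Step 3: result = 43

The answer is 43.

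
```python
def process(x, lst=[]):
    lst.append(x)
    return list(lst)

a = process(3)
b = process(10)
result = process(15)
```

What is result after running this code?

Step 1: Default list is shared. list() creates copies for return values.
Step 2: Internal list grows: [3] -> [3, 10] -> [3, 10, 15].
Step 3: result = [3, 10, 15]

The answer is [3, 10, 15].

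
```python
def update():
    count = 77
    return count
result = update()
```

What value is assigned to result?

Step 1: update() defines count = 77 in its local scope.
Step 2: return count finds the local variable count = 77.
Step 3: result = 77

The answer is 77.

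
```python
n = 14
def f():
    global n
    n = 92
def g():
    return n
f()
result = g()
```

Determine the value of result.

Step 1: n = 14.
Step 2: f() sets global n = 92.
Step 3: g() reads global n = 92. result = 92

The answer is 92.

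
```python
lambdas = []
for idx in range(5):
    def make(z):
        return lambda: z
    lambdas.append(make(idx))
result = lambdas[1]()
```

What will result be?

Step 1: make(idx) creates a new scope capturing z = idx at call time.
Step 2: lambdas[1] = make(1), so its lambda captures z = 1.
Step 3: result = 1 (closure factory fixes late binding)

The answer is 1.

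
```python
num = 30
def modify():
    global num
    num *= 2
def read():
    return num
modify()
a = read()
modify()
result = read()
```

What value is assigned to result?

Step 1: num = 30.
Step 2: First modify(): num = 30 * 2 = 60.
Step 3: Second modify(): num = 60 * 2 = 120.
Step 4: read() returns 120

The answer is 120.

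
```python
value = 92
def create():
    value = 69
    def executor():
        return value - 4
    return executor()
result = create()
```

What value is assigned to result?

Step 1: create() shadows global value with value = 69.
Step 2: executor() finds value = 69 in enclosing scope, computes 69 - 4 = 65.
Step 3: result = 65

The answer is 65.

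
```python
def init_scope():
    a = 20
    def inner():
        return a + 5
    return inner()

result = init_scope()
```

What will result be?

Step 1: init_scope() defines a = 20.
Step 2: inner() reads a = 20 from enclosing scope, returns 20 + 5 = 25.
Step 3: result = 25

The answer is 25.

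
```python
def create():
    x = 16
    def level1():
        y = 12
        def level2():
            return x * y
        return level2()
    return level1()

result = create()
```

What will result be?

Step 1: x = 16 in create. y = 12 in level1.
Step 2: level2() reads x = 16 and y = 12 from enclosing scopes.
Step 3: result = 16 * 12 = 192

The answer is 192.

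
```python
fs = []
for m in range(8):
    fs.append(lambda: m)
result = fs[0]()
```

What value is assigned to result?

Step 1: The loop creates 8 lambdas, all referencing the same variable m.
Step 2: After the loop, m = 7 (final value).
Step 3: fs[0]() looks up m at call time and finds 7. This is the late binding gotcha. result = 7

The answer is 7.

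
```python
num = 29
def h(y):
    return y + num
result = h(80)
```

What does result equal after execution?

Step 1: num = 29 is defined globally.
Step 2: h(80) uses parameter y = 80 and looks up num from global scope = 29.
Step 3: result = 80 + 29 = 109

The answer is 109.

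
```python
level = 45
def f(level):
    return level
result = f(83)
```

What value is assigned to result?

Step 1: Global level = 45.
Step 2: f(83) takes parameter level = 83, which shadows the global.
Step 3: result = 83

The answer is 83.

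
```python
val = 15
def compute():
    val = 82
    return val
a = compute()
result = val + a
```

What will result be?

Step 1: Global val = 15. compute() returns local val = 82.
Step 2: a = 82. Global val still = 15.
Step 3: result = 15 + 82 = 97

The answer is 97.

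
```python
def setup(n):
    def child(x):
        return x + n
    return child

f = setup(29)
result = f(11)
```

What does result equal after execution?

Step 1: setup(29) creates a closure that captures n = 29.
Step 2: f(11) calls the closure with x = 11, returning 11 + 29 = 40.
Step 3: result = 40

The answer is 40.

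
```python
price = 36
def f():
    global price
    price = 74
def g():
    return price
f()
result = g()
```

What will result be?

Step 1: price = 36.
Step 2: f() sets global price = 74.
Step 3: g() reads global price = 74. result = 74

The answer is 74.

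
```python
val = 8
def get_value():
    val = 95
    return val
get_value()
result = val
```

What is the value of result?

Step 1: val = 8 globally.
Step 2: get_value() creates a LOCAL val = 95 (no global keyword!).
Step 3: The global val is unchanged. result = 8

The answer is 8.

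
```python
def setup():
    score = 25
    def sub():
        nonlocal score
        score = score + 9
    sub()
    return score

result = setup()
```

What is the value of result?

Step 1: setup() sets score = 25.
Step 2: sub() uses nonlocal to modify score in setup's scope: score = 25 + 9 = 34.
Step 3: setup() returns the modified score = 34

The answer is 34.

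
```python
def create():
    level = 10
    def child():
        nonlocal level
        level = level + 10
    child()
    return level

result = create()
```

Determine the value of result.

Step 1: create() sets level = 10.
Step 2: child() uses nonlocal to modify level in create's scope: level = 10 + 10 = 20.
Step 3: create() returns the modified level = 20

The answer is 20.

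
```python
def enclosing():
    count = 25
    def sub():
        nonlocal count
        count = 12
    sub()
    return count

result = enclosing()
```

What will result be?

Step 1: enclosing() sets count = 25.
Step 2: sub() uses nonlocal to reassign count = 12.
Step 3: result = 12

The answer is 12.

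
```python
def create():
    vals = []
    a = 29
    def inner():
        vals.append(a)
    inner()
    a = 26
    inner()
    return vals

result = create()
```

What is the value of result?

Step 1: a = 29. inner() appends current a to vals.
Step 2: First inner(): appends 29. Then a = 26.
Step 3: Second inner(): appends 26 (closure sees updated a). result = [29, 26]

The answer is [29, 26].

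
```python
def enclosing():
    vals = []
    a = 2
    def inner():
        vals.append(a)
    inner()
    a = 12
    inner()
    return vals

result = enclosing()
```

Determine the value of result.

Step 1: a = 2. inner() appends current a to vals.
Step 2: First inner(): appends 2. Then a = 12.
Step 3: Second inner(): appends 12 (closure sees updated a). result = [2, 12]

The answer is [2, 12].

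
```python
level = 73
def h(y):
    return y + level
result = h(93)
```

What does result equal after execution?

Step 1: level = 73 is defined globally.
Step 2: h(93) uses parameter y = 93 and looks up level from global scope = 73.
Step 3: result = 93 + 73 = 166

The answer is 166.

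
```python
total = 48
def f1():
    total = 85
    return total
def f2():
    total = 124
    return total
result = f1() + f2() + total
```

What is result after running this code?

Step 1: Each function shadows global total with its own local.
Step 2: f1() returns 85, f2() returns 124.
Step 3: Global total = 48 is unchanged. result = 85 + 124 + 48 = 257

The answer is 257.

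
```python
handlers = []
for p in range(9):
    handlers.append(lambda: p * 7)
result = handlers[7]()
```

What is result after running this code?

Step 1: All lambdas reference the same variable p (late binding).
Step 2: After the loop, p = 8. Every lambda returns p * 7.
Step 3: handlers[7]() = 8 * 7 = 56

The answer is 56.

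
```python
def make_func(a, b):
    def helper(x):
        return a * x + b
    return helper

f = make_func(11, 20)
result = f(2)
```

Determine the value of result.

Step 1: make_func(11, 20) captures a = 11, b = 20.
Step 2: f(2) computes 11 * 2 + 20 = 42.
Step 3: result = 42

The answer is 42.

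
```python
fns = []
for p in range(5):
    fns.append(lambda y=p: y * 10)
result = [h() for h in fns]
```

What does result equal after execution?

Step 1: Default arg y=p captures p at each iteration.
Step 2: fns[k] has y defaulting to k, returns k * 10.
Step 3: result = [0, 10, 20, 30, 40]

The answer is [0, 10, 20, 30, 40].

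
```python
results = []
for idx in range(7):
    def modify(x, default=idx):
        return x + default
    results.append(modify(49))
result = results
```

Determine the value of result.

Step 1: Default argument default=idx is evaluated at function definition time.
Step 2: Each iteration creates modify with default = current idx value.
Step 3: modify(49) returns 49 + default. results = [49, 50, 51, 52, 53, 54, 55]

The answer is [49, 50, 51, 52, 53, 54, 55].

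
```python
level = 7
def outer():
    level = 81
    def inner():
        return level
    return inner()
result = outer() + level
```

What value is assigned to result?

Step 1: Global level = 7. outer() shadows with level = 81.
Step 2: inner() returns enclosing level = 81. outer() = 81.
Step 3: result = 81 + global level (7) = 88

The answer is 88.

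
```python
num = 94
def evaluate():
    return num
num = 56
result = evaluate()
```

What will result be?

Step 1: num is first set to 94, then reassigned to 56.
Step 2: evaluate() is called after the reassignment, so it looks up the current global num = 56.
Step 3: result = 56

The answer is 56.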